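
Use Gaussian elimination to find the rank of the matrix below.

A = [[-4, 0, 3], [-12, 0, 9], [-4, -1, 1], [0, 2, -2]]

Row reduction:
R2 <- R2 - (3)*R1:  [ 0  0  0 ]
R3 <- R3 - (1)*R1:  [  0  -1  -2 ]
R2 <-> R3   (pivot in column 2 was zero)
[ -4   0   3 ]
[  0  -1  -2 ]
[  0   0   0 ]
[  0   2  -2 ]
R4 <- R4 - (-2)*R2:  [  0   0  -6 ]
R3 <-> R4   (pivot in column 3 was zero)
[ -4   0   3 ]
[  0  -1  -2 ]
[  0   0  -6 ]
[  0   0   0 ]
Row echelon form:
[ -4   0   3 ]
[  0  -1  -2 ]
[  0   0  -6 ]
[  0   0   0 ]
Nonzero rows / pivot columns: 3

rank(A) = 3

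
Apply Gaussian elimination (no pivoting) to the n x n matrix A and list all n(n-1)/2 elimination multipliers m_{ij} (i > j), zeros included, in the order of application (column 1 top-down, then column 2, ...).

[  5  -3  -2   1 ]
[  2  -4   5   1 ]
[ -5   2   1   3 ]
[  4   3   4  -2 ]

multipliers: 2/5, -1, 4/5, 5/14, -27/14, -235/43

Forward elimination:
R2 <- R2 - (2/5)*R1:  [     0  -14/5   29/5    3/5 ]
R3 <- R3 - (-1)*R1:  [  0  -1  -1   4 ]
R4 <- R4 - (4/5)*R1:  [     0   27/5   28/5  -14/5 ]
R3 <- R3 - (5/14)*R2:  [      0       0  -43/14   53/14 ]
R4 <- R4 - (-27/14)*R2:  [      0       0  235/14  -23/14 ]
R4 <- R4 - (-235/43)*R3:  [      0       0       0  819/43 ]
Multipliers (in order of application): m_{21} = 2/5, m_{31} = -1, m_{41} = 4/5, m_{32} = 5/14, m_{42} = -27/14, m_{43} = -235/43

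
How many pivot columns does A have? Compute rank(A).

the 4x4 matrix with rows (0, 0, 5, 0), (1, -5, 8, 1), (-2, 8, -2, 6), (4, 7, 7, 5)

rank(A) = 4

Row reduction:
R1 <-> R2   (pivot in column 1 was zero)
[  1  -5   8  1 ]
[  0   0   5  0 ]
[ -2   8  -2  6 ]
[  4   7   7  5 ]
R3 <- R3 - (-2)*R1:  [  0  -2  14   8 ]
R4 <- R4 - (4)*R1:  [   0   27  -25    1 ]
R2 <-> R3   (pivot in column 2 was zero)
[ 1  -5    8  1 ]
[ 0  -2   14  8 ]
[ 0   0    5  0 ]
[ 0  27  -25  1 ]
R4 <- R4 - (-27/2)*R2:  [   0    0  164  109 ]
R4 <- R4 - (164/5)*R3:  [   0    0    0  109 ]
Row echelon form:
[ 1  -5   8    1 ]
[ 0  -2  14    8 ]
[ 0   0   5    0 ]
[ 0   0   0  109 ]
Nonzero rows / pivot columns: 4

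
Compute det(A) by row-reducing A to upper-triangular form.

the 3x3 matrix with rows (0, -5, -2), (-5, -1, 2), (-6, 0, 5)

det(A) = -53

Forward elimination:
R1 <-> R2   (pivot in column 1 was zero)
[ -5  -1   2 ]
[  0  -5  -2 ]
[ -6   0   5 ]
R3 <- R3 - (6/5)*R1:  [    0   6/5  13/5 ]
R3 <- R3 - (-6/25)*R2:  [     0      0  53/25 ]
Upper-triangular form:
[ -5  -1      2 ]
[  0  -5     -2 ]
[  0   0  53/25 ]
det(A) = (-1)^1 * (-5) * (-5) * (53/25) = -53  (1 row swap -> sign -1)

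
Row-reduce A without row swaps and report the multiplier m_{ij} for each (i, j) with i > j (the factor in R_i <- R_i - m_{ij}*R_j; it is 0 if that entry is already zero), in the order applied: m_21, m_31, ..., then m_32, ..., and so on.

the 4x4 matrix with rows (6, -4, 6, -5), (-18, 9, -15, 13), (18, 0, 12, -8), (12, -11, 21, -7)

multipliers: -3, 3, 2, -4, 1, 1

Forward elimination:
R2 <- R2 - (-3)*R1:  [  0  -3   3  -2 ]
R3 <- R3 - (3)*R1:  [  0  12  -6   7 ]
R4 <- R4 - (2)*R1:  [  0  -3   9   3 ]
R3 <- R3 - (-4)*R2:  [  0   0   6  -1 ]
R4 <- R4 - (1)*R2:  [ 0  0  6  5 ]
R4 <- R4 - (1)*R3:  [ 0  0  0  6 ]
Multipliers (in order of application): m_{21} = -3, m_{31} = 3, m_{41} = 2, m_{32} = -4, m_{42} = 1, m_{43} = 1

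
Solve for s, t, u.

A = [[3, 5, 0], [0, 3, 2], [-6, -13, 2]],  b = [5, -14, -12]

(5, -2, -4)

Forward elimination on [A|b]:
R3 <- R3 - (-2)*R1:  [  0  -3   2  -2 ]
R3 <- R3 - (-1)*R2:  [   0    0    4  -16 ]
Row echelon form:
[ 3  5  0  |    5 ]
[ 0  3  2  |  -14 ]
[ 0  0  4  |  -16 ]
Back-substitution:
u = (-16) / 4 = -4
t = (-14 - (2)*(-4)) / 3 = -2
s = (5 - (5)*(-2)) / 3 = 5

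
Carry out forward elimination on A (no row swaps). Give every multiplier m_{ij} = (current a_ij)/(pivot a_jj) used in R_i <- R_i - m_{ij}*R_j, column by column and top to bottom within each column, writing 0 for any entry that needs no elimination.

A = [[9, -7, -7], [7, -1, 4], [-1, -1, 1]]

Forward elimination:
R2 <- R2 - (7/9)*R1:  [    0  40/9  85/9 ]
R3 <- R3 - (-1/9)*R1:  [     0  -16/9    2/9 ]
R3 <- R3 - (-2/5)*R2:  [ 0  0  4 ]
Multipliers (in order of application): m_{21} = 7/9, m_{31} = -1/9, m_{32} = -2/5

multipliers: 7/9, -1/9, -2/5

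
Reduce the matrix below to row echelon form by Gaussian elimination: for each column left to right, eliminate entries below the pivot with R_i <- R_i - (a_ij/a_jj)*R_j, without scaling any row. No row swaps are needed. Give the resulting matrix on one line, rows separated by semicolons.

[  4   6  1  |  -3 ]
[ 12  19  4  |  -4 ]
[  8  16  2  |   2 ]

REF = [4 6 1 -3; 0 1 1 5; 0 0 -4 -12]

Forward elimination:
R2 <- R2 - (3)*R1:  [ 0  1  1  5 ]
R3 <- R3 - (2)*R1:  [ 0  4  0  8 ]
R3 <- R3 - (4)*R2:  [   0    0   -4  -12 ]
Row echelon form:
[ 4  6   1  |   -3 ]
[ 0  1   1  |    5 ]
[ 0  0  -4  |  -12 ]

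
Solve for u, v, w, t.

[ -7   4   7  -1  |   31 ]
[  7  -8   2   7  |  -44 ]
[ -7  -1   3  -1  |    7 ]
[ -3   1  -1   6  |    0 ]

Forward elimination on [A|b]:
R2 <- R2 - (-1)*R1:  [   0   -4    9    6  -13 ]
R3 <- R3 - (1)*R1:  [   0   -5   -4    0  -24 ]
R4 <- R4 - (3/7)*R1:  [     0   -5/7     -4   45/7  -93/7 ]
R3 <- R3 - (5/4)*R2:  [     0      0  -61/4  -15/2  -31/4 ]
R4 <- R4 - (5/28)*R2:  [       0        0  -157/28    75/14  -307/28 ]
R4 <- R4 - (157/427)*R3:  [       0        0        0   495/61  -495/61 ]
Row echelon form:
[ -7   4      7      -1  |       31 ]
[  0  -4      9       6  |      -13 ]
[  0   0  -61/4   -15/2  |    -31/4 ]
[  0   0      0  495/61  |  -495/61 ]
Back-substitution:
t = (-495/61) / (495/61) = -1
w = (-31/4 - (-15/2)*(-1)) / (-61/4) = 1
v = (-13 - (9)*(1) - (6)*(-1)) / -4 = 4
u = (31 - (4)*(4) - (7)*(1) - (-1)*(-1)) / -7 = -1

(-1, 4, 1, -1)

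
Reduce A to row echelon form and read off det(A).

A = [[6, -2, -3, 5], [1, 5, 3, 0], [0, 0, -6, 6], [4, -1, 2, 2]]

det(A) = -480

Forward elimination:
R2 <- R2 - (1/6)*R1:  [    0  16/3   7/2  -5/6 ]
R4 <- R4 - (2/3)*R1:  [    0   1/3     4  -4/3 ]
R4 <- R4 - (1/16)*R2:  [      0       0  121/32  -41/32 ]
R4 <- R4 - (-121/192)*R3:  [   0    0    0  5/2 ]
Upper-triangular form:
[ 6    -2   -3     5 ]
[ 0  16/3  7/2  -5/6 ]
[ 0     0   -6     6 ]
[ 0     0    0   5/2 ]
det(A) = (-1)^0 * (6) * (16/3) * (-6) * (5/2) = -480  (0 row swaps -> sign +1)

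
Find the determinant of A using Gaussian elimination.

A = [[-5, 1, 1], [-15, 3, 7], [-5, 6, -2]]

det(A) = 100

Forward elimination:
R2 <- R2 - (3)*R1:  [ 0  0  4 ]
R3 <- R3 - (1)*R1:  [  0   5  -3 ]
R2 <-> R3   (pivot in column 2 was zero)
[ -5  1   1 ]
[  0  5  -3 ]
[  0  0   4 ]
Upper-triangular form:
[ -5  1   1 ]
[  0  5  -3 ]
[  0  0   4 ]
det(A) = (-1)^1 * (-5) * (5) * (4) = 100  (1 row swap -> sign -1)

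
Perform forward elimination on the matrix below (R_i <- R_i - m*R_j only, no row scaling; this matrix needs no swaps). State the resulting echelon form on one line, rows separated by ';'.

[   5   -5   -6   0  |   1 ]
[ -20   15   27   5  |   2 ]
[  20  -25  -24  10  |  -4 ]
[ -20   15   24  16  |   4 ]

REF = [5 -5 -6 0 1; 0 -5 3 5 6; 0 0 -3 5 -14; 0 0 0 6 16]

Forward elimination:
R2 <- R2 - (-4)*R1:  [  0  -5   3   5   6 ]
R3 <- R3 - (4)*R1:  [  0  -5   0  10  -8 ]
R4 <- R4 - (-4)*R1:  [  0  -5   0  16   8 ]
R3 <- R3 - (1)*R2:  [   0    0   -3    5  -14 ]
R4 <- R4 - (1)*R2:  [  0   0  -3  11   2 ]
R4 <- R4 - (1)*R3:  [  0   0   0   6  16 ]
Row echelon form:
[ 5  -5  -6  0  |    1 ]
[ 0  -5   3  5  |    6 ]
[ 0   0  -3  5  |  -14 ]
[ 0   0   0  6  |   16 ]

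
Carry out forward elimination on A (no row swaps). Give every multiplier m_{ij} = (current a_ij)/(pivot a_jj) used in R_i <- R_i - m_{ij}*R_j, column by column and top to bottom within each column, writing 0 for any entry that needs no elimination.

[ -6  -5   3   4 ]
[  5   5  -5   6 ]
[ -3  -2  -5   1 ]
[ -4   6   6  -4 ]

multipliers: -5/6, 1/2, 2/3, 3/5, 56/5, -32/5

Forward elimination:
R2 <- R2 - (-5/6)*R1:  [    0   5/6  -5/2  28/3 ]
R3 <- R3 - (1/2)*R1:  [     0    1/2  -13/2     -1 ]
R4 <- R4 - (2/3)*R1:  [     0   28/3      4  -20/3 ]
R3 <- R3 - (3/5)*R2:  [     0      0     -5  -33/5 ]
R4 <- R4 - (56/5)*R2:  [      0       0      32  -556/5 ]
R4 <- R4 - (-32/5)*R3:  [        0         0         0  -3836/25 ]
Multipliers (in order of application): m_{21} = -5/6, m_{31} = 1/2, m_{41} = 2/3, m_{32} = 3/5, m_{42} = 56/5, m_{43} = -32/5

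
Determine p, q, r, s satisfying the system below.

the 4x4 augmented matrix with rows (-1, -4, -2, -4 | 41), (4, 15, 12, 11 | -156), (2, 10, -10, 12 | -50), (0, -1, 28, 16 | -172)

(-1, -4, -4, -4)

Forward elimination on [A|b]:
R2 <- R2 - (-4)*R1:  [  0  -1   4  -5   8 ]
R3 <- R3 - (-2)*R1:  [   0    2  -14    4   32 ]
R3 <- R3 - (-2)*R2:  [  0   0  -6  -6  48 ]
R4 <- R4 - (1)*R2:  [    0     0    24    21  -180 ]
R4 <- R4 - (-4)*R3:  [  0   0   0  -3  12 ]
Row echelon form:
[ -1  -4  -2  -4  |  41 ]
[  0  -1   4  -5  |   8 ]
[  0   0  -6  -6  |  48 ]
[  0   0   0  -3  |  12 ]
Back-substitution:
s = (12) / -3 = -4
r = (48 - (-6)*(-4)) / -6 = -4
q = (8 - (4)*(-4) - (-5)*(-4)) / -1 = -4
p = (41 - (-4)*(-4) - (-2)*(-4) - (-4)*(-4)) / -1 = -1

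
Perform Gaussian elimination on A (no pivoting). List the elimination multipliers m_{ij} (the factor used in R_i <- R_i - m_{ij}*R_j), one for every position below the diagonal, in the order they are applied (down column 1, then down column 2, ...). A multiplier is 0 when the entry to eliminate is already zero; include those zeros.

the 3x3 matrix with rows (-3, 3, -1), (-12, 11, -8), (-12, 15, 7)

Forward elimination:
R2 <- R2 - (4)*R1:  [  0  -1  -4 ]
R3 <- R3 - (4)*R1:  [  0   3  11 ]
R3 <- R3 - (-3)*R2:  [  0   0  -1 ]
Multipliers (in order of application): m_{21} = 4, m_{31} = 4, m_{32} = -3

multipliers: 4, 4, -3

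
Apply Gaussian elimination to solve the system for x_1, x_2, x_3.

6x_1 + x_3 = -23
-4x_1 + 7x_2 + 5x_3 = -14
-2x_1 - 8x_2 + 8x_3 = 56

(-4, -5, 1)

Forward elimination on [A|b]:
R2 <- R2 - (-2/3)*R1:  [     0      7   17/3  -88/3 ]
R3 <- R3 - (-1/3)*R1:  [     0     -8   25/3  145/3 ]
R3 <- R3 - (-8/7)*R2:  [      0       0  311/21  311/21 ]
Row echelon form:
[ 6  0       1  |     -23 ]
[ 0  7    17/3  |   -88/3 ]
[ 0  0  311/21  |  311/21 ]
Back-substitution:
x_3 = (311/21) / (311/21) = 1
x_2 = (-88/3 - (17/3)*(1)) / 7 = -5
x_1 = (-23 - (1)*(1)) / 6 = -4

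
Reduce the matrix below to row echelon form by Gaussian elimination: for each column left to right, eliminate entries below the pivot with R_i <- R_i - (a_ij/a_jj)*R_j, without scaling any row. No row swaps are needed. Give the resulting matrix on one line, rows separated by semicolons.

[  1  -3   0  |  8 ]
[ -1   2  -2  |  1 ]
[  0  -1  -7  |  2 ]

REF = [1 -3 0 8; 0 -1 -2 9; 0 0 -5 -7]

Forward elimination:
R2 <- R2 - (-1)*R1:  [  0  -1  -2   9 ]
R3 <- R3 - (1)*R2:  [  0   0  -5  -7 ]
Row echelon form:
[ 1  -3   0  |   8 ]
[ 0  -1  -2  |   9 ]
[ 0   0  -5  |  -7 ]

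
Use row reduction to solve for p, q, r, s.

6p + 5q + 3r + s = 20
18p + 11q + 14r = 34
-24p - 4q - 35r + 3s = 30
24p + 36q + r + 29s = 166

Forward elimination on [A|b]:
R2 <- R2 - (3)*R1:  [   0   -4    5   -3  -26 ]
R3 <- R3 - (-4)*R1:  [   0   16  -23    7  110 ]
R4 <- R4 - (4)*R1:  [   0   16  -11   25   86 ]
R3 <- R3 - (-4)*R2:  [  0   0  -3  -5   6 ]
R4 <- R4 - (-4)*R2:  [   0    0    9   13  -18 ]
R4 <- R4 - (-3)*R3:  [  0   0   0  -2   0 ]
Row echelon form:
[ 6   5   3   1  |   20 ]
[ 0  -4   5  -3  |  -26 ]
[ 0   0  -3  -5  |    6 ]
[ 0   0   0  -2  |    0 ]
Back-substitution:
s = (0) / -2 = 0
r = (6 - (-5)*(0)) / -3 = -2
q = (-26 - (5)*(-2) - (-3)*(0)) / -4 = 4
p = (20 - (5)*(4) - (3)*(-2) - (1)*(0)) / 6 = 1

(1, 4, -2, 0)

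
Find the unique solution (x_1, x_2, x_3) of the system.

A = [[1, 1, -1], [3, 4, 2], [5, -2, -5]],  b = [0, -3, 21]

Forward elimination on [A|b]:
R2 <- R2 - (3)*R1:  [  0   1   5  -3 ]
R3 <- R3 - (5)*R1:  [  0  -7   0  21 ]
R3 <- R3 - (-7)*R2:  [  0   0  35   0 ]
Row echelon form:
[ 1  1  -1  |   0 ]
[ 0  1   5  |  -3 ]
[ 0  0  35  |   0 ]
Back-substitution:
x_3 = (0) / 35 = 0
x_2 = (-3 - (5)*(0)) / 1 = -3
x_1 = (0 - (1)*(-3) - (-1)*(0)) / 1 = 3

(3, -3, 0)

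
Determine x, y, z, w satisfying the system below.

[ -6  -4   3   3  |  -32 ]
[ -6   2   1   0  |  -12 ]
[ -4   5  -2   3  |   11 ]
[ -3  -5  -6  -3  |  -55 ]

(4, 5, 2, 2)

Forward elimination on [A|b]:
R2 <- R2 - (1)*R1:  [  0   6  -2  -3  20 ]
R3 <- R3 - (2/3)*R1:  [    0  23/3    -4     1  97/3 ]
R4 <- R4 - (1/2)*R1:  [     0     -3  -15/2   -9/2    -39 ]
R3 <- R3 - (23/18)*R2:  [     0      0  -13/9   29/6   61/9 ]
R4 <- R4 - (-1/2)*R2:  [     0      0  -17/2     -6    -29 ]
R4 <- R4 - (153/26)*R3:  [        0         0         0  -1791/52  -1791/26 ]
Row echelon form:
[ -6  -4      3         3  |       -32 ]
[  0   6     -2        -3  |        20 ]
[  0   0  -13/9      29/6  |      61/9 ]
[  0   0      0  -1791/52  |  -1791/26 ]
Back-substitution:
w = (-1791/26) / (-1791/52) = 2
z = (61/9 - (29/6)*(2)) / (-13/9) = 2
y = (20 - (-2)*(2) - (-3)*(2)) / 6 = 5
x = (-32 - (-4)*(5) - (3)*(2) - (3)*(2)) / -6 = 4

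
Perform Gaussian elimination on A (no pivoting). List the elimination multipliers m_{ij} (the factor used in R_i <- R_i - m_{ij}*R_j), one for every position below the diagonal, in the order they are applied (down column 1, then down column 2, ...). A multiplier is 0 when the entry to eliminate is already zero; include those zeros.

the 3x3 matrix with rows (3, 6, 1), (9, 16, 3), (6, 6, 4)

multipliers: 3, 2, 3

Forward elimination:
R2 <- R2 - (3)*R1:  [  0  -2   0 ]
R3 <- R3 - (2)*R1:  [  0  -6   2 ]
R3 <- R3 - (3)*R2:  [ 0  0  2 ]
Multipliers (in order of application): m_{21} = 3, m_{31} = 2, m_{32} = 3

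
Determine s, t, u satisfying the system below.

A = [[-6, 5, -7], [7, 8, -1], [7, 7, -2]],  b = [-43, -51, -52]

(-2, -4, 5)

Forward elimination on [A|b]:
R2 <- R2 - (-7/6)*R1:  [      0    83/6   -55/6  -607/6 ]
R3 <- R3 - (-7/6)*R1:  [      0    77/6   -61/6  -613/6 ]
R3 <- R3 - (77/83)*R2:  [       0        0  -138/83  -690/83 ]
Row echelon form:
[ -6     5       -7  |      -43 ]
[  0  83/6    -55/6  |   -607/6 ]
[  0     0  -138/83  |  -690/83 ]
Back-substitution:
u = (-690/83) / (-138/83) = 5
t = (-607/6 - (-55/6)*(5)) / (83/6) = -4
s = (-43 - (5)*(-4) - (-7)*(5)) / -6 = -2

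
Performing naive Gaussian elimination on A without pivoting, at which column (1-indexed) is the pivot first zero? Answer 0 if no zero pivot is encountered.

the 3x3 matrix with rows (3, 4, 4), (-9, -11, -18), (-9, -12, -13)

Naive forward elimination:
R2 <- R2 - (-3)*R1:  [  0   1  -6 ]
R3 <- R3 - (-3)*R1:  [  0   0  -1 ]
All pivots nonzero; naive elimination completes without hitting a zero pivot.

first zero-pivot column = 0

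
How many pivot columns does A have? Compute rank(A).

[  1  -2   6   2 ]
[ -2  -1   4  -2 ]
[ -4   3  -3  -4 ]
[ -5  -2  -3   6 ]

Row reduction:
R2 <- R2 - (-2)*R1:  [  0  -5  16   2 ]
R3 <- R3 - (-4)*R1:  [  0  -5  21   4 ]
R4 <- R4 - (-5)*R1:  [   0  -12   27   16 ]
R3 <- R3 - (1)*R2:  [ 0  0  5  2 ]
R4 <- R4 - (12/5)*R2:  [     0      0  -57/5   56/5 ]
R4 <- R4 - (-57/25)*R3:  [      0       0       0  394/25 ]
Row echelon form:
[ 1  -2   6       2 ]
[ 0  -5  16       2 ]
[ 0   0   5       2 ]
[ 0   0   0  394/25 ]
Nonzero rows / pivot columns: 4

rank(A) = 4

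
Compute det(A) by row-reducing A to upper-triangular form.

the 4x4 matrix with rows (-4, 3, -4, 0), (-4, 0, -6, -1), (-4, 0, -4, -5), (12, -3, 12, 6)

Forward elimination:
R2 <- R2 - (1)*R1:  [  0  -3  -2  -1 ]
R3 <- R3 - (1)*R1:  [  0  -3   0  -5 ]
R4 <- R4 - (-3)*R1:  [ 0  6  0  6 ]
R3 <- R3 - (1)*R2:  [  0   0   2  -4 ]
R4 <- R4 - (-2)*R2:  [  0   0  -4   4 ]
R4 <- R4 - (-2)*R3:  [  0   0   0  -4 ]
Upper-triangular form:
[ -4   3  -4   0 ]
[  0  -3  -2  -1 ]
[  0   0   2  -4 ]
[  0   0   0  -4 ]
det(A) = (-1)^0 * (-4) * (-3) * (2) * (-4) = -96  (0 row swaps -> sign +1)

det(A) = -96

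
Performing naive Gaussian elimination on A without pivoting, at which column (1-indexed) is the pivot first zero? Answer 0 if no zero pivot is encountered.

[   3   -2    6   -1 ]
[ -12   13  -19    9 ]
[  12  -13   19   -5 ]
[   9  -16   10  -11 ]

first zero-pivot column = 3

Naive forward elimination:
R2 <- R2 - (-4)*R1:  [ 0  5  5  5 ]
R3 <- R3 - (4)*R1:  [  0  -5  -5  -1 ]
R4 <- R4 - (3)*R1:  [   0  -10   -8   -8 ]
R3 <- R3 - (-1)*R2:  [ 0  0  0  4 ]
R4 <- R4 - (-2)*R2:  [ 0  0  2  2 ]
Matrix at this point:
[ 3  -2  6  -1 ]
[ 0   5  5   5 ]
[ 0   0  0   4 ]
[ 0   0  2   2 ]
Pivot entry (3,3) is zero but row 4 has 2 in column 3 -> naive elimination stops; a row interchange (e.g. R3 <-> R4) would be required here.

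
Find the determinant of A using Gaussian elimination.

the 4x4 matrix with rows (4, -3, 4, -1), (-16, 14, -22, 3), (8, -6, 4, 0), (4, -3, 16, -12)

det(A) = 160

Forward elimination:
R2 <- R2 - (-4)*R1:  [  0   2  -6  -1 ]
R3 <- R3 - (2)*R1:  [  0   0  -4   2 ]
R4 <- R4 - (1)*R1:  [   0    0   12  -11 ]
R4 <- R4 - (-3)*R3:  [  0   0   0  -5 ]
Upper-triangular form:
[ 4  -3   4  -1 ]
[ 0   2  -6  -1 ]
[ 0   0  -4   2 ]
[ 0   0   0  -5 ]
det(A) = (-1)^0 * (4) * (2) * (-4) * (-5) = 160  (0 row swaps -> sign +1)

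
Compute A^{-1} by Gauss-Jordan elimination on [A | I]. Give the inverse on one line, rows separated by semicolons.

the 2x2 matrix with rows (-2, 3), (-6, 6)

Gauss-Jordan on [A | I]:
R1 <- (1/-2)*R1:  [    1  -3/2  |  -1/2     0 ]
R2 <- R2 - (-6)*R1:  [  0  -3  |  -3   1 ]
R2 <- (1/-3)*R2:  [    0     1  |     1  -1/3 ]
R1 <- R1 - (-3/2)*R2:  [    1     0  |     1  -1/2 ]
Right block of [I | A^{-1}] is the inverse:
[ 1  -1/2 ]
[ 1  -1/3 ]

inverse = [1 -1/2; 1 -1/3]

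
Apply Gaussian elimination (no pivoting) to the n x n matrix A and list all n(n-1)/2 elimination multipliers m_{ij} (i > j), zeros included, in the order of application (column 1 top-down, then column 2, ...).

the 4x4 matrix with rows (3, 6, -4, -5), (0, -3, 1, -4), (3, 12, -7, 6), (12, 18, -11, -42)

Forward elimination:
R2: entry in column 1 is already 0 -> m_{21} = 0 (no row operation needed)
R3 <- R3 - (1)*R1:  [  0   6  -3  11 ]
R4 <- R4 - (4)*R1:  [   0   -6    5  -22 ]
R3 <- R3 - (-2)*R2:  [  0   0  -1   3 ]
R4 <- R4 - (2)*R2:  [   0    0    3  -14 ]
R4 <- R4 - (-3)*R3:  [  0   0   0  -5 ]
Multipliers (in order of application): m_{21} = 0, m_{31} = 1, m_{41} = 4, m_{32} = -2, m_{42} = 2, m_{43} = -3

multipliers: 0, 1, 4, -2, 2, -3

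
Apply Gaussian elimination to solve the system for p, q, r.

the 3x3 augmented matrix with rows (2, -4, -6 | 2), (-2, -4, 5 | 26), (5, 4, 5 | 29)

Forward elimination on [A|b]:
R2 <- R2 - (-1)*R1:  [  0  -8  -1  28 ]
R3 <- R3 - (5/2)*R1:  [  0  14  20  24 ]
R3 <- R3 - (-7/4)*R2:  [    0     0  73/4    73 ]
Row echelon form:
[ 2  -4    -6  |   2 ]
[ 0  -8    -1  |  28 ]
[ 0   0  73/4  |  73 ]
Back-substitution:
r = (73) / (73/4) = 4
q = (28 - (-1)*(4)) / -8 = -4
p = (2 - (-4)*(-4) - (-6)*(4)) / 2 = 5

(5, -4, 4)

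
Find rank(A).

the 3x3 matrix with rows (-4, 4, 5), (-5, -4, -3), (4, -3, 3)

Row reduction:
R2 <- R2 - (5/4)*R1:  [     0     -9  -37/4 ]
R3 <- R3 - (-1)*R1:  [ 0  1  8 ]
R3 <- R3 - (-1/9)*R2:  [      0       0  251/36 ]
Row echelon form:
[ -4   4       5 ]
[  0  -9   -37/4 ]
[  0   0  251/36 ]
Nonzero rows / pivot columns: 3

rank(A) = 3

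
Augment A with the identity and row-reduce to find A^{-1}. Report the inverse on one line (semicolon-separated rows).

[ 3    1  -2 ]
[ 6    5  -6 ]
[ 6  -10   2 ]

Gauss-Jordan on [A | I]:
R1 <- (1/3)*R1:  [    1   1/3  -2/3  |   1/3     0     0 ]
R2 <- R2 - (6)*R1:  [  0   3  -2  |  -2   1   0 ]
R3 <- R3 - (6)*R1:  [   0  -12    6  |   -2    0    1 ]
R2 <- (1/3)*R2:  [    0     1  -2/3  |  -2/3   1/3     0 ]
R1 <- R1 - (1/3)*R2:  [    1     0  -4/9  |   5/9  -1/9     0 ]
R3 <- R3 - (-12)*R2:  [   0    0   -2  |  -10    4    1 ]
R3 <- (1/-2)*R3:  [    0     0     1  |     5    -2  -1/2 ]
R1 <- R1 - (-4/9)*R3:  [    1     0     0  |  25/9    -1  -2/9 ]
R2 <- R2 - (-2/3)*R3:  [    0     1     0  |   8/3    -1  -1/3 ]
Right block of [I | A^{-1}] is the inverse:
[ 25/9  -1  -2/9 ]
[  8/3  -1  -1/3 ]
[    5  -2  -1/2 ]

inverse = [25/9 -1 -2/9; 8/3 -1 -1/3; 5 -2 -1/2]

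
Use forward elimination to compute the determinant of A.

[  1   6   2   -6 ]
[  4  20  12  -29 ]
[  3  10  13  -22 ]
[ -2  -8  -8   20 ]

Forward elimination:
R2 <- R2 - (4)*R1:  [  0  -4   4  -5 ]
R3 <- R3 - (3)*R1:  [  0  -8   7  -4 ]
R4 <- R4 - (-2)*R1:  [  0   4  -4   8 ]
R3 <- R3 - (2)*R2:  [  0   0  -1   6 ]
R4 <- R4 - (-1)*R2:  [ 0  0  0  3 ]
Upper-triangular form:
[ 1   6   2  -6 ]
[ 0  -4   4  -5 ]
[ 0   0  -1   6 ]
[ 0   0   0   3 ]
det(A) = (-1)^0 * (1) * (-4) * (-1) * (3) = 12  (0 row swaps -> sign +1)

det(A) = 12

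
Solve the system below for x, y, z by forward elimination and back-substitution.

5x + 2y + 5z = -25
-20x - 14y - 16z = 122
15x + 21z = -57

Forward elimination on [A|b]:
R2 <- R2 - (-4)*R1:  [  0  -6   4  22 ]
R3 <- R3 - (3)*R1:  [  0  -6   6  18 ]
R3 <- R3 - (1)*R2:  [  0   0   2  -4 ]
Row echelon form:
[ 5   2  5  |  -25 ]
[ 0  -6  4  |   22 ]
[ 0   0  2  |   -4 ]
Back-substitution:
z = (-4) / 2 = -2
y = (22 - (4)*(-2)) / -6 = -5
x = (-25 - (2)*(-5) - (5)*(-2)) / 5 = -1

(-1, -5, -2)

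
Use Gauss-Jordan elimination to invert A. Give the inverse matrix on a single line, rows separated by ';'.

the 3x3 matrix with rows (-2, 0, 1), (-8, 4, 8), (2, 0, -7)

inverse = [-7/12 0 -1/12; -5/6 1/4 1/6; -1/6 0 -1/6]

Gauss-Jordan on [A | I]:
R1 <- (1/-2)*R1:  [    1     0  -1/2  |  -1/2     0     0 ]
R2 <- R2 - (-8)*R1:  [  0   4   4  |  -4   1   0 ]
R3 <- R3 - (2)*R1:  [  0   0  -6  |   1   0   1 ]
R2 <- (1/4)*R2:  [   0    1    1  |   -1  1/4    0 ]
R3 <- (1/-6)*R3:  [    0     0     1  |  -1/6     0  -1/6 ]
R1 <- R1 - (-1/2)*R3:  [     1      0      0  |  -7/12      0  -1/12 ]
R2 <- R2 - (1)*R3:  [    0     1     0  |  -5/6   1/4   1/6 ]
Right block of [I | A^{-1}] is the inverse:
[ -7/12    0  -1/12 ]
[  -5/6  1/4    1/6 ]
[  -1/6    0   -1/6 ]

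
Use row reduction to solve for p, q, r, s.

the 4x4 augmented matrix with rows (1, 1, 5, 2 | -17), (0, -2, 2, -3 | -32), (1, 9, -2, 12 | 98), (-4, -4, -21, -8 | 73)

Forward elimination on [A|b]:
R3 <- R3 - (1)*R1:  [   0    8   -7   10  115 ]
R4 <- R4 - (-4)*R1:  [  0   0  -1   0   5 ]
R3 <- R3 - (-4)*R2:  [   0    0    1   -2  -13 ]
R4 <- R4 - (-1)*R3:  [  0   0   0  -2  -8 ]
Row echelon form:
[ 1   1  5   2  |  -17 ]
[ 0  -2  2  -3  |  -32 ]
[ 0   0  1  -2  |  -13 ]
[ 0   0  0  -2  |   -8 ]
Back-substitution:
s = (-8) / -2 = 4
r = (-13 - (-2)*(4)) / 1 = -5
q = (-32 - (2)*(-5) - (-3)*(4)) / -2 = 5
p = (-17 - (1)*(5) - (5)*(-5) - (2)*(4)) / 1 = -5

(-5, 5, -5, 4)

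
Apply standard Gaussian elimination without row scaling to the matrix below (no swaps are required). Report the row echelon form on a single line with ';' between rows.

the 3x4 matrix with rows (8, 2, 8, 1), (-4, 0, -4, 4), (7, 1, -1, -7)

Forward elimination:
R2 <- R2 - (-1/2)*R1:  [   0    1    0  9/2 ]
R3 <- R3 - (7/8)*R1:  [     0   -3/4     -8  -63/8 ]
R3 <- R3 - (-3/4)*R2:  [    0     0    -8  -9/2 ]
Row echelon form:
[ 8  2   8     1 ]
[ 0  1   0   9/2 ]
[ 0  0  -8  -9/2 ]

REF = [8 2 8 1; 0 1 0 9/2; 0 0 -8 -9/2]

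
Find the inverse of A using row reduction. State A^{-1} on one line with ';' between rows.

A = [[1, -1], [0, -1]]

Gauss-Jordan on [A | I]:
R2 <- (1/-1)*R2:  [  0   1  |   0  -1 ]
R1 <- R1 - (-1)*R2:  [  1   0  |   1  -1 ]
Right block of [I | A^{-1}] is the inverse:
[ 1  -1 ]
[ 0  -1 ]

inverse = [1 -1; 0 -1]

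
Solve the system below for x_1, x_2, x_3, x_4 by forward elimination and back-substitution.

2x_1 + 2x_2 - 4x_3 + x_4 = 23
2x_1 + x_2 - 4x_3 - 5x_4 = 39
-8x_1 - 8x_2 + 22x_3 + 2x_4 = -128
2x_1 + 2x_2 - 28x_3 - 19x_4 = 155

Forward elimination on [A|b]:
R2 <- R2 - (1)*R1:  [  0  -1   0  -6  16 ]
R3 <- R3 - (-4)*R1:  [   0    0    6    6  -36 ]
R4 <- R4 - (1)*R1:  [   0    0  -24  -20  132 ]
R4 <- R4 - (-4)*R3:  [   0    0    0    4  -12 ]
Row echelon form:
[ 2   2  -4   1  |   23 ]
[ 0  -1   0  -6  |   16 ]
[ 0   0   6   6  |  -36 ]
[ 0   0   0   4  |  -12 ]
Back-substitution:
x_4 = (-12) / 4 = -3
x_3 = (-36 - (6)*(-3)) / 6 = -3
x_2 = (16 - (-6)*(-3)) / -1 = 2
x_1 = (23 - (2)*(2) - (-4)*(-3) - (1)*(-3)) / 2 = 5

(5, 2, -3, -3)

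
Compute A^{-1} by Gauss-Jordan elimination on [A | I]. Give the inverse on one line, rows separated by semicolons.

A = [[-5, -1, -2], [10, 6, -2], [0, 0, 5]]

Gauss-Jordan on [A | I]:
R1 <- (1/-5)*R1:  [    1   1/5   2/5  |  -1/5     0     0 ]
R2 <- R2 - (10)*R1:  [  0   4  -6  |   2   1   0 ]
R2 <- (1/4)*R2:  [    0     1  -3/2  |   1/2   1/4     0 ]
R1 <- R1 - (1/5)*R2:  [     1      0   7/10  |  -3/10  -1/20      0 ]
R3 <- (1/5)*R3:  [   0    0    1  |    0    0  1/5 ]
R1 <- R1 - (7/10)*R3:  [     1      0      0  |  -3/10  -1/20  -7/50 ]
R2 <- R2 - (-3/2)*R3:  [    0     1     0  |   1/2   1/4  3/10 ]
Right block of [I | A^{-1}] is the inverse:
[ -3/10  -1/20  -7/50 ]
[   1/2    1/4   3/10 ]
[     0      0    1/5 ]

inverse = [-3/10 -1/20 -7/50; 1/2 1/4 3/10; 0 0 1/5]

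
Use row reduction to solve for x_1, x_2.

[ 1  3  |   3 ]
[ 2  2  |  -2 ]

(-3, 2)

Forward elimination on [A|b]:
R2 <- R2 - (2)*R1:  [  0  -4  -8 ]
Row echelon form:
[ 1   3  |   3 ]
[ 0  -4  |  -8 ]
Back-substitution:
x_2 = (-8) / -4 = 2
x_1 = (3 - (3)*(2)) / 1 = -3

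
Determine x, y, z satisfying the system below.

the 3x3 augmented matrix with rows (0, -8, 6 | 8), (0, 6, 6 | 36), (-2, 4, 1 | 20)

Forward elimination on [A|b]:
R1 <-> R3   (pivot in column 1 was zero)
[ -2   4  1  20 ]
[  0   6  6  36 ]
[  0  -8  6   8 ]
R3 <- R3 - (-4/3)*R2:  [  0   0  14  56 ]
Row echelon form:
[ -2  4   1  |  20 ]
[  0  6   6  |  36 ]
[  0  0  14  |  56 ]
Back-substitution:
z = (56) / 14 = 4
y = (36 - (6)*(4)) / 6 = 2
x = (20 - (4)*(2) - (1)*(4)) / -2 = -4

(-4, 2, 4)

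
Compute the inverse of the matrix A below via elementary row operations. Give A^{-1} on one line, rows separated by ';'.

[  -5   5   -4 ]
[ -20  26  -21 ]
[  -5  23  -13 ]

inverse = [-29/36 3/20 1/180; 31/36 -1/4 5/36; 11/6 -1/2 1/6]

Gauss-Jordan on [A | I]:
R1 <- (1/-5)*R1:  [    1    -1   4/5  |  -1/5     0     0 ]
R2 <- R2 - (-20)*R1:  [  0   6  -5  |  -4   1   0 ]
R3 <- R3 - (-5)*R1:  [  0  18  -9  |  -1   0   1 ]
R2 <- (1/6)*R2:  [    0     1  -5/6  |  -2/3   1/6     0 ]
R1 <- R1 - (-1)*R2:  [      1       0   -1/30  |  -13/15     1/6       0 ]
R3 <- R3 - (18)*R2:  [  0   0   6  |  11  -3   1 ]
R3 <- (1/6)*R3:  [    0     0     1  |  11/6  -1/2   1/6 ]
R1 <- R1 - (-1/30)*R3:  [      1       0       0  |  -29/36    3/20   1/180 ]
R2 <- R2 - (-5/6)*R3:  [     0      1      0  |  31/36   -1/4   5/36 ]
Right block of [I | A^{-1}] is the inverse:
[ -29/36  3/20  1/180 ]
[  31/36  -1/4   5/36 ]
[   11/6  -1/2    1/6 ]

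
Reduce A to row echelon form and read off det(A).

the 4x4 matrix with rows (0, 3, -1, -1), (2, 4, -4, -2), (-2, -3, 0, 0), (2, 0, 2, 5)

Forward elimination:
R1 <-> R2   (pivot in column 1 was zero)
[  2   4  -4  -2 ]
[  0   3  -1  -1 ]
[ -2  -3   0   0 ]
[  2   0   2   5 ]
R3 <- R3 - (-1)*R1:  [  0   1  -4  -2 ]
R4 <- R4 - (1)*R1:  [  0  -4   6   7 ]
R3 <- R3 - (1/3)*R2:  [     0      0  -11/3   -5/3 ]
R4 <- R4 - (-4/3)*R2:  [    0     0  14/3  17/3 ]
R4 <- R4 - (-14/11)*R3:  [     0      0      0  39/11 ]
Upper-triangular form:
[ 2  4     -4     -2 ]
[ 0  3     -1     -1 ]
[ 0  0  -11/3   -5/3 ]
[ 0  0      0  39/11 ]
det(A) = (-1)^1 * (2) * (3) * (-11/3) * (39/11) = 78  (1 row swap -> sign -1)

det(A) = 78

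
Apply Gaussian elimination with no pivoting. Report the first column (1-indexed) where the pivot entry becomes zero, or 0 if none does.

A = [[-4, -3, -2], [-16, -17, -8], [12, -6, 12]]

first zero-pivot column = 0

Naive forward elimination:
R2 <- R2 - (4)*R1:  [  0  -5   0 ]
R3 <- R3 - (-3)*R1:  [   0  -15    6 ]
R3 <- R3 - (3)*R2:  [ 0  0  6 ]
All pivots nonzero; naive elimination completes without hitting a zero pivot.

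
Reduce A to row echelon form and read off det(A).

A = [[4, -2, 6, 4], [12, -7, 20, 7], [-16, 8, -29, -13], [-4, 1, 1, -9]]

Forward elimination:
R2 <- R2 - (3)*R1:  [  0  -1   2  -5 ]
R3 <- R3 - (-4)*R1:  [  0   0  -5   3 ]
R4 <- R4 - (-1)*R1:  [  0  -1   7  -5 ]
R4 <- R4 - (1)*R2:  [ 0  0  5  0 ]
R4 <- R4 - (-1)*R3:  [ 0  0  0  3 ]
Upper-triangular form:
[ 4  -2   6   4 ]
[ 0  -1   2  -5 ]
[ 0   0  -5   3 ]
[ 0   0   0   3 ]
det(A) = (-1)^0 * (4) * (-1) * (-5) * (3) = 60  (0 row swaps -> sign +1)

det(A) = 60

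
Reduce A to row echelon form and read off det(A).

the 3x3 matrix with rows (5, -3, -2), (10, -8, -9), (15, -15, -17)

det(A) = -40

Forward elimination:
R2 <- R2 - (2)*R1:  [  0  -2  -5 ]
R3 <- R3 - (3)*R1:  [   0   -6  -11 ]
R3 <- R3 - (3)*R2:  [ 0  0  4 ]
Upper-triangular form:
[ 5  -3  -2 ]
[ 0  -2  -5 ]
[ 0   0   4 ]
det(A) = (-1)^0 * (5) * (-2) * (4) = -40  (0 row swaps -> sign +1)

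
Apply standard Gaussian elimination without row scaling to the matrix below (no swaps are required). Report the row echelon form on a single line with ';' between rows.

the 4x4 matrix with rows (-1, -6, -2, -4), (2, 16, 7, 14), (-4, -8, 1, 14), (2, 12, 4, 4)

REF = [-1 -6 -2 -4; 0 4 3 6; 0 0 -3 6; 0 0 0 -4]

Forward elimination:
R2 <- R2 - (-2)*R1:  [ 0  4  3  6 ]
R3 <- R3 - (4)*R1:  [  0  16   9  30 ]
R4 <- R4 - (-2)*R1:  [  0   0   0  -4 ]
R3 <- R3 - (4)*R2:  [  0   0  -3   6 ]
Row echelon form:
[ -1  -6  -2  -4 ]
[  0   4   3   6 ]
[  0   0  -3   6 ]
[  0   0   0  -4 ]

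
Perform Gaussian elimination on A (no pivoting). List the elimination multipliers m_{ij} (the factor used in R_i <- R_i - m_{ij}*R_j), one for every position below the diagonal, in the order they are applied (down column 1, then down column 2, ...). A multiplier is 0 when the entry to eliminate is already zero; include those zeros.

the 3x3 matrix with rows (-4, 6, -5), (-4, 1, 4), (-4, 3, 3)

multipliers: 1, 1, 3/5

Forward elimination:
R2 <- R2 - (1)*R1:  [  0  -5   9 ]
R3 <- R3 - (1)*R1:  [  0  -3   8 ]
R3 <- R3 - (3/5)*R2:  [    0     0  13/5 ]
Multipliers (in order of application): m_{21} = 1, m_{31} = 1, m_{32} = 3/5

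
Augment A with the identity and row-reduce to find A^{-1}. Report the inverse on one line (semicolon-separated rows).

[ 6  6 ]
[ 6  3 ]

inverse = [-1/6 1/3; 1/3 -1/3]

Gauss-Jordan on [A | I]:
R1 <- (1/6)*R1:  [   1    1  |  1/6    0 ]
R2 <- R2 - (6)*R1:  [  0  -3  |  -1   1 ]
R2 <- (1/-3)*R2:  [    0     1  |   1/3  -1/3 ]
R1 <- R1 - (1)*R2:  [    1     0  |  -1/6   1/3 ]
Right block of [I | A^{-1}] is the inverse:
[ -1/6   1/3 ]
[  1/3  -1/3 ]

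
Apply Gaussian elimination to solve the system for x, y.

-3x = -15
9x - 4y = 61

Forward elimination on [A|b]:
R2 <- R2 - (-3)*R1:  [  0  -4  16 ]
Row echelon form:
[ -3   0  |  -15 ]
[  0  -4  |   16 ]
Back-substitution:
y = (16) / -4 = -4
x = (-15) / -3 = 5

(5, -4)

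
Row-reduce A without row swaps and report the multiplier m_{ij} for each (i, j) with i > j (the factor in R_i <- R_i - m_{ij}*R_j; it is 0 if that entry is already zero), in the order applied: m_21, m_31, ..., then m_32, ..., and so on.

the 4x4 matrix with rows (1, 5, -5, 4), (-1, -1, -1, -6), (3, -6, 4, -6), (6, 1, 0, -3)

Forward elimination:
R2 <- R2 - (-1)*R1:  [  0   4  -6  -2 ]
R3 <- R3 - (3)*R1:  [   0  -21   19  -18 ]
R4 <- R4 - (6)*R1:  [   0  -29   30  -27 ]
R3 <- R3 - (-21/4)*R2:  [     0      0  -25/2  -57/2 ]
R4 <- R4 - (-29/4)*R2:  [     0      0  -27/2  -83/2 ]
R4 <- R4 - (27/25)*R3:  [       0        0        0  -268/25 ]
Multipliers (in order of application): m_{21} = -1, m_{31} = 3, m_{41} = 6, m_{32} = -21/4, m_{42} = -29/4, m_{43} = 27/25

multipliers: -1, 3, 6, -21/4, -29/4, 27/25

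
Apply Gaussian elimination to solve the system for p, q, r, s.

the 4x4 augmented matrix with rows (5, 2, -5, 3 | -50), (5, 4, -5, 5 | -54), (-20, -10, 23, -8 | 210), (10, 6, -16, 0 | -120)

(-5, -1, 4, -1)

Forward elimination on [A|b]:
R2 <- R2 - (1)*R1:  [  0   2   0   2  -4 ]
R3 <- R3 - (-4)*R1:  [  0  -2   3   4  10 ]
R4 <- R4 - (2)*R1:  [   0    2   -6   -6  -20 ]
R3 <- R3 - (-1)*R2:  [ 0  0  3  6  6 ]
R4 <- R4 - (1)*R2:  [   0    0   -6   -8  -16 ]
R4 <- R4 - (-2)*R3:  [  0   0   0   4  -4 ]
Row echelon form:
[ 5  2  -5  3  |  -50 ]
[ 0  2   0  2  |   -4 ]
[ 0  0   3  6  |    6 ]
[ 0  0   0  4  |   -4 ]
Back-substitution:
s = (-4) / 4 = -1
r = (6 - (6)*(-1)) / 3 = 4
q = (-4 - (2)*(-1)) / 2 = -1
p = (-50 - (2)*(-1) - (-5)*(4) - (3)*(-1)) / 5 = -5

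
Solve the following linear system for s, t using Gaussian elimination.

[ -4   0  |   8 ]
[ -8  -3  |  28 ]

Forward elimination on [A|b]:
R2 <- R2 - (2)*R1:  [  0  -3  12 ]
Row echelon form:
[ -4   0  |   8 ]
[  0  -3  |  12 ]
Back-substitution:
t = (12) / -3 = -4
s = (8) / -4 = -2

(-2, -4)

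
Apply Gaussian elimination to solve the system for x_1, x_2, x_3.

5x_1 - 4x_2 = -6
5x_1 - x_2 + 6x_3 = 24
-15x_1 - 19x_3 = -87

Forward elimination on [A|b]:
R2 <- R2 - (1)*R1:  [  0   3   6  30 ]
R3 <- R3 - (-3)*R1:  [    0   -12   -19  -105 ]
R3 <- R3 - (-4)*R2:  [  0   0   5  15 ]
Row echelon form:
[ 5  -4  0  |  -6 ]
[ 0   3  6  |  30 ]
[ 0   0  5  |  15 ]
Back-substitution:
x_3 = (15) / 5 = 3
x_2 = (30 - (6)*(3)) / 3 = 4
x_1 = (-6 - (-4)*(4)) / 5 = 2

(2, 4, 3)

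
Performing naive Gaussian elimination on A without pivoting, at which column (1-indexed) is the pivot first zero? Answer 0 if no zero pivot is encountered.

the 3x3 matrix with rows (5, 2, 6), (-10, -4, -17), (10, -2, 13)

Naive forward elimination:
R2 <- R2 - (-2)*R1:  [  0   0  -5 ]
R3 <- R3 - (2)*R1:  [  0  -6   1 ]
Matrix at this point:
[ 5   2   6 ]
[ 0   0  -5 ]
[ 0  -6   1 ]
Pivot entry (2,2) is zero but row 3 has -6 in column 2 -> naive elimination stops; a row interchange (e.g. R2 <-> R3) would be required here.

first zero-pivot column = 2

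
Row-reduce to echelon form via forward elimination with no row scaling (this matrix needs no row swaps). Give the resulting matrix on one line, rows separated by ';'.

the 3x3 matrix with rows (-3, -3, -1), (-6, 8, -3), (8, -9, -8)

REF = [-3 -3 -1; 0 14 -1; 0 0 -499/42]

Forward elimination:
R2 <- R2 - (2)*R1:  [  0  14  -1 ]
R3 <- R3 - (-8/3)*R1:  [     0    -17  -32/3 ]
R3 <- R3 - (-17/14)*R2:  [       0        0  -499/42 ]
Row echelon form:
[ -3  -3       -1 ]
[  0  14       -1 ]
[  0   0  -499/42 ]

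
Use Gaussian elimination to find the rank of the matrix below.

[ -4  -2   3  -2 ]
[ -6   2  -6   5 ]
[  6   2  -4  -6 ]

Row reduction:
R2 <- R2 - (3/2)*R1:  [     0      5  -21/2      8 ]
R3 <- R3 - (-3/2)*R1:  [   0   -1  1/2   -9 ]
R3 <- R3 - (-1/5)*R2:  [     0      0   -8/5  -37/5 ]
Row echelon form:
[ -4  -2      3     -2 ]
[  0   5  -21/2      8 ]
[  0   0   -8/5  -37/5 ]
Nonzero rows / pivot columns: 3

rank(A) = 3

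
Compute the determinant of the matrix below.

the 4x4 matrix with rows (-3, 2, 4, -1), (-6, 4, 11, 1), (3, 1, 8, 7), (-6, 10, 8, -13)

Forward elimination:
R2 <- R2 - (2)*R1:  [ 0  0  3  3 ]
R3 <- R3 - (-1)*R1:  [  0   3  12   6 ]
R4 <- R4 - (2)*R1:  [   0    6    0  -11 ]
R2 <-> R3   (pivot in column 2 was zero)
[ -3  2   4   -1 ]
[  0  3  12    6 ]
[  0  0   3    3 ]
[  0  6   0  -11 ]
R4 <- R4 - (2)*R2:  [   0    0  -24  -23 ]
R4 <- R4 - (-8)*R3:  [ 0  0  0  1 ]
Upper-triangular form:
[ -3  2   4  -1 ]
[  0  3  12   6 ]
[  0  0   3   3 ]
[  0  0   0   1 ]
det(A) = (-1)^1 * (-3) * (3) * (3) * (1) = 27  (1 row swap -> sign -1)

det(A) = 27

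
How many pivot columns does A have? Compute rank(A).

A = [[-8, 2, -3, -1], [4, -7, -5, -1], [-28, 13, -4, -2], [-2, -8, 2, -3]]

Row reduction:
R2 <- R2 - (-1/2)*R1:  [     0     -6  -13/2   -3/2 ]
R3 <- R3 - (7/2)*R1:  [    0     6  13/2   3/2 ]
R4 <- R4 - (1/4)*R1:  [     0  -17/2   11/4  -11/4 ]
R3 <- R3 - (-1)*R2:  [ 0  0  0  0 ]
R4 <- R4 - (17/12)*R2:  [      0       0  287/24    -5/8 ]
R3 <-> R4   (pivot in column 3 was zero)
[ -8   2      -3    -1 ]
[  0  -6   -13/2  -3/2 ]
[  0   0  287/24  -5/8 ]
[  0   0       0     0 ]
Row echelon form:
[ -8   2      -3    -1 ]
[  0  -6   -13/2  -3/2 ]
[  0   0  287/24  -5/8 ]
[  0   0       0     0 ]
Nonzero rows / pivot columns: 3

rank(A) = 3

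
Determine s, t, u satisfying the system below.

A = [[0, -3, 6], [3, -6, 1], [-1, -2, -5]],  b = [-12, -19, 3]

Forward elimination on [A|b]:
R1 <-> R2   (pivot in column 1 was zero)
[  3  -6   1  -19 ]
[  0  -3   6  -12 ]
[ -1  -2  -5    3 ]
R3 <- R3 - (-1/3)*R1:  [     0     -4  -14/3  -10/3 ]
R3 <- R3 - (4/3)*R2:  [     0      0  -38/3   38/3 ]
Row echelon form:
[ 3  -6      1  |   -19 ]
[ 0  -3      6  |   -12 ]
[ 0   0  -38/3  |  38/3 ]
Back-substitution:
u = (38/3) / (-38/3) = -1
t = (-12 - (6)*(-1)) / -3 = 2
s = (-19 - (-6)*(2) - (1)*(-1)) / 3 = -2

(-2, 2, -1)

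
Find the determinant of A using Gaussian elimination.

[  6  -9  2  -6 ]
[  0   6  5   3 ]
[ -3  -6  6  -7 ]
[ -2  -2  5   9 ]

det(A) = 7068

Forward elimination:
R3 <- R3 - (-1/2)*R1:  [     0  -21/2      7    -10 ]
R4 <- R4 - (-1/3)*R1:  [    0    -5  17/3     7 ]
R3 <- R3 - (-7/4)*R2:  [     0      0   63/4  -19/4 ]
R4 <- R4 - (-5/6)*R2:  [    0     0  59/6  19/2 ]
R4 <- R4 - (118/189)*R3:  [        0         0         0  2356/189 ]
Upper-triangular form:
[ 6  -9     2        -6 ]
[ 0   6     5         3 ]
[ 0   0  63/4     -19/4 ]
[ 0   0     0  2356/189 ]
det(A) = (-1)^0 * (6) * (6) * (63/4) * (2356/189) = 7068  (0 row swaps -> sign +1)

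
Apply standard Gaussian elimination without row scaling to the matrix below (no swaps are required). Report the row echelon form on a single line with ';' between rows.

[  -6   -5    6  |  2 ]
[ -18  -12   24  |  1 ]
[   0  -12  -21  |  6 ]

Forward elimination:
R2 <- R2 - (3)*R1:  [  0   3   6  -5 ]
R3 <- R3 - (-4)*R2:  [   0    0    3  -14 ]
Row echelon form:
[ -6  -5  6  |    2 ]
[  0   3  6  |   -5 ]
[  0   0  3  |  -14 ]

REF = [-6 -5 6 2; 0 3 6 -5; 0 0 3 -14]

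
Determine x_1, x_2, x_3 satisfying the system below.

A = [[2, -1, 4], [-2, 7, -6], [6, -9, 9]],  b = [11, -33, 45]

(0, -3, 2)

Forward elimination on [A|b]:
R2 <- R2 - (-1)*R1:  [   0    6   -2  -22 ]
R3 <- R3 - (3)*R1:  [  0  -6  -3  12 ]
R3 <- R3 - (-1)*R2:  [   0    0   -5  -10 ]
Row echelon form:
[ 2  -1   4  |   11 ]
[ 0   6  -2  |  -22 ]
[ 0   0  -5  |  -10 ]
Back-substitution:
x_3 = (-10) / -5 = 2
x_2 = (-22 - (-2)*(2)) / 6 = -3
x_1 = (11 - (-1)*(-3) - (4)*(2)) / 2 = 0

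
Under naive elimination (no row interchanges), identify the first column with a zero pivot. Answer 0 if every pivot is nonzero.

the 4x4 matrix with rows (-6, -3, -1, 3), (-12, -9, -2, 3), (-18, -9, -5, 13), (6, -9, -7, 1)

first zero-pivot column = 4

Naive forward elimination:
R2 <- R2 - (2)*R1:  [  0  -3   0  -3 ]
R3 <- R3 - (3)*R1:  [  0   0  -2   4 ]
R4 <- R4 - (-1)*R1:  [   0  -12   -8    4 ]
R4 <- R4 - (4)*R2:  [  0   0  -8  16 ]
R4 <- R4 - (4)*R3:  [ 0  0  0  0 ]
Matrix at this point:
[ -6  -3  -1   3 ]
[  0  -3   0  -3 ]
[  0   0  -2   4 ]
[  0   0   0   0 ]
Pivot entry (4,4) in the last row is zero and there are no rows below to swap with -> zero pivot in column 4 (A is singular).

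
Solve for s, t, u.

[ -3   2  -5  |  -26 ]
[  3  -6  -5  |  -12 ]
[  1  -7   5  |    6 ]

Forward elimination on [A|b]:
R2 <- R2 - (-1)*R1:  [   0   -4  -10  -38 ]
R3 <- R3 - (-1/3)*R1:  [     0  -19/3   10/3   -8/3 ]
R3 <- R3 - (19/12)*R2:  [     0      0  115/6  115/2 ]
Row echelon form:
[ -3   2     -5  |    -26 ]
[  0  -4    -10  |    -38 ]
[  0   0  115/6  |  115/2 ]
Back-substitution:
u = (115/2) / (115/6) = 3
t = (-38 - (-10)*(3)) / -4 = 2
s = (-26 - (2)*(2) - (-5)*(3)) / -3 = 5

(5, 2, 3)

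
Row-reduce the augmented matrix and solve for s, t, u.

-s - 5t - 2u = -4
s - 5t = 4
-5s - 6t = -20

(4, 0, 0)

Forward elimination on [A|b]:
R2 <- R2 - (-1)*R1:  [   0  -10   -2    0 ]
R3 <- R3 - (5)*R1:  [  0  19  10   0 ]
R3 <- R3 - (-19/10)*R2:  [    0     0  31/5     0 ]
Row echelon form:
[ -1   -5    -2  |  -4 ]
[  0  -10    -2  |   0 ]
[  0    0  31/5  |   0 ]
Back-substitution:
u = (0) / (31/5) = 0
t = (0 - (-2)*(0)) / -10 = 0
s = (-4 - (-5)*(0) - (-2)*(0)) / -1 = 4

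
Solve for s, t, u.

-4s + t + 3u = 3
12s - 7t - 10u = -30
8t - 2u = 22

Forward elimination on [A|b]:
R2 <- R2 - (-3)*R1:  [   0   -4   -1  -21 ]
R3 <- R3 - (-2)*R2:  [   0    0   -4  -20 ]
Row echelon form:
[ -4   1   3  |    3 ]
[  0  -4  -1  |  -21 ]
[  0   0  -4  |  -20 ]
Back-substitution:
u = (-20) / -4 = 5
t = (-21 - (-1)*(5)) / -4 = 4
s = (3 - (1)*(4) - (3)*(5)) / -4 = 4

(4, 4, 5)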